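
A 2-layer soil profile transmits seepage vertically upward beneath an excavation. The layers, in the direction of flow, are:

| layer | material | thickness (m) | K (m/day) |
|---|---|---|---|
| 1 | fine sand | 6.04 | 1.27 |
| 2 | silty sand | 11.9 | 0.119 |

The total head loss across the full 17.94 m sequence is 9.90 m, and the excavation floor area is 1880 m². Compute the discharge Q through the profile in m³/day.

Flow is perpendicular to layering, so the layers act in series and the equivalent K is the thickness-weighted harmonic mean.
Total thickness L = 6.04 + 11.9 = 17.94 m.
Σ(b_i/K_i) = 6.04/1.27 + 11.9/0.119 = 104.8 d.
K_eq = L / Σ(b_i/K_i) = 17.94 / 104.8 = 0.1713 m/day.
Q = K_eq · A · (Δh/L) = 0.1713 × 1880 × (9.90/17.94) = 177.7 m³/day.

178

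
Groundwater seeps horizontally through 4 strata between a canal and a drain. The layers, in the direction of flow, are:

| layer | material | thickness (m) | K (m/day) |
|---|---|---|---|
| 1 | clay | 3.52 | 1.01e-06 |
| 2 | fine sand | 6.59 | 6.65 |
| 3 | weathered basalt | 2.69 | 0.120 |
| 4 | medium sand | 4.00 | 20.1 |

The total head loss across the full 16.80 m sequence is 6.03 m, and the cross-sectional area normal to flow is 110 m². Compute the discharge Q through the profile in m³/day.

0.000190

Flow is perpendicular to layering, so the layers act in series and the equivalent K is the thickness-weighted harmonic mean.
Total thickness L = 3.52 + 6.59 + 2.69 + 4.00 = 16.80 m.
Σ(b_i/K_i) = 3.52/1.01e-06 + 6.59/6.65 + 2.69/0.120 + 4.00/20.1 = 3.485e+06 d.
K_eq = L / Σ(b_i/K_i) = 16.80 / 3.485e+06 = 4.820e-06 m/day.
Q = K_eq · A · (Δh/L) = 4.820e-06 × 110 × (6.03/16.80) = 0.0001903 m³/day.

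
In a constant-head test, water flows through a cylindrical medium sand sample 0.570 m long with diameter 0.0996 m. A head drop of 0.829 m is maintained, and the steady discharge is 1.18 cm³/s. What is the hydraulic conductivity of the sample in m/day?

Cross-sectional area A = π·(d/2)² = π × (0.0996/2)² = 0.007791 m².
Convert discharge: 1.18 cm³/s = 1.180e-06 m³/s.
Darcy's law rearranged: K = Q·L / (A·Δh) = 1.180e-06 × 0.570 / (0.007791 × 0.829) = 0.0001041 m/s = 8.997 m/day.

9.00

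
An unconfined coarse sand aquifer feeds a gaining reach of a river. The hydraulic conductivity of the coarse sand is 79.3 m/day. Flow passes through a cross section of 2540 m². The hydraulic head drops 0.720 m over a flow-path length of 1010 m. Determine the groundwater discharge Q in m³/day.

144

Hydraulic gradient i = Δh / L = 0.720 / 1010 = 0.0007129.
Darcy's law: Q = K · A · i = 79.30 × 2540 × 0.0007129 = 143.6 m³/day.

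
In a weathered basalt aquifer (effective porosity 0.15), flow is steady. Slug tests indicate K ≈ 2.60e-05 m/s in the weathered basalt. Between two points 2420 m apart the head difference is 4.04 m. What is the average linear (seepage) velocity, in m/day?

0.0250

Convert K: 2.60e-05 m/s × 86400 = 2.246 m/day.
Hydraulic gradient i = Δh / L = 4.04 / 2420 = 0.001669.
Darcy flux q = K · i = 2.246 × 0.001669 = 0.003750 m/day.
Seepage velocity v = q / n_e = 0.003750 / 0.15 = 0.02500 m/day.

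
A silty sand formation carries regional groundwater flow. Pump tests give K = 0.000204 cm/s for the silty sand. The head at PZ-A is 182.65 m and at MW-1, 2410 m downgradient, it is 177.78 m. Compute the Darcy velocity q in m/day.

0.000356

Convert K: 0.000204 cm/s × 864 = 0.1763 m/day.
Hydraulic gradient i = (182.65 − 177.78) / 2410 = 4.87 / 2410 = 0.002021.
Specific discharge q = K · i = 0.1763 × 0.002021 = 0.0003562 m/day.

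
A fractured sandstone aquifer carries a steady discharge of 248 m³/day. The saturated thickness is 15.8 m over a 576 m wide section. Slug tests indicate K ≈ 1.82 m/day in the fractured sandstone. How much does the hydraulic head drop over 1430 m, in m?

Cross-sectional area A = 576 × 15.8 = 9101 m².
From Q = K·A·i, i = Q / (K·A) = 248 / (1.820 × 9101) = 0.01497.
Head loss Δh = i · L = 0.01497 × 1430 = 21.41 m.

21.4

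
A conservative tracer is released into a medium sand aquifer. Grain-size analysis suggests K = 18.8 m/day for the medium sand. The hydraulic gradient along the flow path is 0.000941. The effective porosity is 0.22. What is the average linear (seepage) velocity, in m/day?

0.0804

Hydraulic gradient i = 0.000941.
Darcy flux q = K · i = 18.80 × 0.0009410 = 0.01769 m/day.
Seepage velocity v = q / n_e = 0.01769 / 0.22 = 0.08041 m/day.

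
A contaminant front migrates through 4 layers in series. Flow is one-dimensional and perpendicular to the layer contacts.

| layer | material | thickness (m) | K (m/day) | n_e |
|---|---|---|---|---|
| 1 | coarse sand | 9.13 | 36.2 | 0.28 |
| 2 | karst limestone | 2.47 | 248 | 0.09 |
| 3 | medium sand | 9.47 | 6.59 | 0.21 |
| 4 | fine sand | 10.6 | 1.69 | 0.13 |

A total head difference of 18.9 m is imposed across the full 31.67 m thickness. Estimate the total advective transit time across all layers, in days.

With flow normal to the layers, continuity requires the same specific discharge q through every layer.
Σ(b_i/K_i) = 9.13/36.2 + 2.47/248 + 9.47/6.59 + 10.6/1.69 = 7.971 d.
q = Δh / Σ(b_i/K_i) = 18.9 / 7.971 = 2.371 m/day.
In each layer the seepage velocity is v_i = q/n_i, so the layer transit time is t_i = b_i·n_i / q:
  layer 1 (coarse sand): t_1 = 9.13 × 0.28 / 2.371 = 1.078 d
  layer 2 (karst limestone): t_2 = 2.47 × 0.09 / 2.371 = 0.09376 d
  layer 3 (medium sand): t_3 = 9.47 × 0.21 / 2.371 = 0.8388 d
  layer 4 (fine sand): t_4 = 10.6 × 0.13 / 2.371 = 0.5812 d
Total t = Σ t_i = 2.592 days.

2.59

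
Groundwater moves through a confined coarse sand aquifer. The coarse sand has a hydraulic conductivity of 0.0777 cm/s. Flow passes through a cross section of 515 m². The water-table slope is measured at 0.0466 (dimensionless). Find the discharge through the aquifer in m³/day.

Convert K: 0.0777 cm/s × 864 = 67.13 m/day.
Hydraulic gradient i = 0.0466.
Darcy's law: Q = K · A · i = 67.13 × 515.0 × 0.04660 = 1611 m³/day.

1610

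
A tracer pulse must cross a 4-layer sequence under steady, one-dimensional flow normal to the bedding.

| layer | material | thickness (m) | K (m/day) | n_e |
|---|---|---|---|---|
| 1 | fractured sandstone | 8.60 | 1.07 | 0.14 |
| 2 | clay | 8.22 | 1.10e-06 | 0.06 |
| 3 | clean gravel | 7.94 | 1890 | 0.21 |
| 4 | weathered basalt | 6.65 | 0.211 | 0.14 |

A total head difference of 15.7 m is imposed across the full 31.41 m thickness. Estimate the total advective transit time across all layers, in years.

5600

With flow normal to the layers, continuity requires the same specific discharge q through every layer.
Σ(b_i/K_i) = 8.60/1.07 + 8.22/1.10e-06 + 7.94/1890 + 6.65/0.211 = 7.473e+06 d.
q = Δh / Σ(b_i/K_i) = 15.7 / 7.473e+06 = 2.101e-06 m/day.
In each layer the seepage velocity is v_i = q/n_i, so the layer transit time is t_i = b_i·n_i / q:
  layer 1 (fractured sandstone): t_1 = 8.60 × 0.14 / 2.101e-06 = 5.731e+05 d
  layer 2 (clay): t_2 = 8.22 × 0.06 / 2.101e-06 = 2.347e+05 d
  layer 3 (clean gravel): t_3 = 7.94 × 0.21 / 2.101e-06 = 7.936e+05 d
  layer 4 (weathered basalt): t_4 = 6.65 × 0.14 / 2.101e-06 = 4.431e+05 d
Total t = Σ t_i = 2.045e+06 days = 5598 years.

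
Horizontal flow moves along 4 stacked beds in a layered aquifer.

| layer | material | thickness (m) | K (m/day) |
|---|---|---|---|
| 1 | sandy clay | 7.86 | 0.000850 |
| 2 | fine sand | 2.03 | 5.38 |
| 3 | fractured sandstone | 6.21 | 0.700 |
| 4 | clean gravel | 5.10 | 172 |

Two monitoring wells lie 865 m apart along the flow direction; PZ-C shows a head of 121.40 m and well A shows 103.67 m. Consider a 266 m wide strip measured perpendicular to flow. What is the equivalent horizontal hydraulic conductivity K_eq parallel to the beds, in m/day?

Flow is parallel to layering, so each bed carries its own Darcy discharge and the transmissivities add.
Σ(K_i·b_i) = 0.000850×7.86 + 5.38×2.03 + 0.700×6.21 + 172×5.10 = 892.5 m²/day.
Total thickness b = 21.20 m, so K_eq = Σ(K_i·b_i)/b = 42.10 m/day.

42.1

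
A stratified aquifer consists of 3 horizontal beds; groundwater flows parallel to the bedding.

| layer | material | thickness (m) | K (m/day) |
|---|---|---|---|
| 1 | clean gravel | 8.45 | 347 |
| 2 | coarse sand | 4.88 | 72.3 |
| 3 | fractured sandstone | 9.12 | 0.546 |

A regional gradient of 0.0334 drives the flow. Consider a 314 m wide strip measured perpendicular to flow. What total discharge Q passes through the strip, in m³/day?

34500

Flow is parallel to layering, so each bed carries its own Darcy discharge and the transmissivities add.
Σ(K_i·b_i) = 347×8.45 + 72.3×4.88 + 0.546×9.12 = 3290 m²/day.
Hydraulic gradient i = 0.0334.
Q = Σ(K_i·b_i) · W · i = 3290 × 314 × 0.03340 = 34504 m³/day.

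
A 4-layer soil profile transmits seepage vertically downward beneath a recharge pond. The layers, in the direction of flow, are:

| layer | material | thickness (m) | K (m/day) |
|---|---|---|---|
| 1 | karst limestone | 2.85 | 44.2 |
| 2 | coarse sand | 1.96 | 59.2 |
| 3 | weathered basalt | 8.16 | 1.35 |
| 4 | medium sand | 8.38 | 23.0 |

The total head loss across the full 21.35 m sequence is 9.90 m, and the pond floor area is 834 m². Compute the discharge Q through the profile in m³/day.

Flow is perpendicular to layering, so the layers act in series and the equivalent K is the thickness-weighted harmonic mean.
Total thickness L = 2.85 + 1.96 + 8.16 + 8.38 = 21.35 m.
Σ(b_i/K_i) = 2.85/44.2 + 1.96/59.2 + 8.16/1.35 + 8.38/23.0 = 6.506 d.
K_eq = L / Σ(b_i/K_i) = 21.35 / 6.506 = 3.281 m/day.
Q = K_eq · A · (Δh/L) = 3.281 × 834 × (9.90/21.35) = 1269 m³/day.

1270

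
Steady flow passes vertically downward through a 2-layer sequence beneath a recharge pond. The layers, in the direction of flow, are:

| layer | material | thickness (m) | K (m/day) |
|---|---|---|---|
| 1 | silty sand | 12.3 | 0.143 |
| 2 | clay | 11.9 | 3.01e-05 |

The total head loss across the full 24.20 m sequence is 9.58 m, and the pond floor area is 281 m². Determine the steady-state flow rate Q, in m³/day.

Flow is perpendicular to layering, so the layers act in series and the equivalent K is the thickness-weighted harmonic mean.
Total thickness L = 12.3 + 11.9 = 24.20 m.
Σ(b_i/K_i) = 12.3/0.143 + 11.9/3.01e-05 = 3.954e+05 d.
K_eq = L / Σ(b_i/K_i) = 24.20 / 3.954e+05 = 6.120e-05 m/day.
Q = K_eq · A · (Δh/L) = 6.120e-05 × 281 × (9.58/24.20) = 0.006808 m³/day.

0.00681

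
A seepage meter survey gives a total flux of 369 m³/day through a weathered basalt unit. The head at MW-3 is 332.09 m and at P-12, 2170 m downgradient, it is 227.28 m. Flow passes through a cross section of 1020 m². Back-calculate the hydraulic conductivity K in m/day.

7.49

Hydraulic gradient i = (332.09 − 227.28) / 2170 = 104.81 / 2170 = 0.04830.
From Q = K·A·i, K = Q / (A·i) = 369 / (1020 × 0.04830) = 7.490 m/day.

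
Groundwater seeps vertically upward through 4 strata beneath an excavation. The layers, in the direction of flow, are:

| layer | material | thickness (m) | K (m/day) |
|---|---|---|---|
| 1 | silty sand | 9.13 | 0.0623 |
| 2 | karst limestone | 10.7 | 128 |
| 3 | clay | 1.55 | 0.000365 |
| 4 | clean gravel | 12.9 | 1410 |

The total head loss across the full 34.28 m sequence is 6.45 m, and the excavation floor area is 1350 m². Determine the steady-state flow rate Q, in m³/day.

1.98

Flow is perpendicular to layering, so the layers act in series and the equivalent K is the thickness-weighted harmonic mean.
Total thickness L = 9.13 + 10.7 + 1.55 + 12.9 = 34.28 m.
Σ(b_i/K_i) = 9.13/0.0623 + 10.7/128 + 1.55/0.000365 + 12.9/1410 = 4393 d.
K_eq = L / Σ(b_i/K_i) = 34.28 / 4393 = 0.007803 m/day.
Q = K_eq · A · (Δh/L) = 0.007803 × 1350 × (6.45/34.28) = 1.982 m³/day.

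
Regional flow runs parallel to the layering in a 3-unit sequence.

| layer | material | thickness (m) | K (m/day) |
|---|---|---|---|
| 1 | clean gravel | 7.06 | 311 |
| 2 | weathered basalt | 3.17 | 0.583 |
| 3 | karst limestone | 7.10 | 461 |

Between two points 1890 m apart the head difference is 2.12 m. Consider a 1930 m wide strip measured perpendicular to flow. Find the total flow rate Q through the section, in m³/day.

Flow is parallel to layering, so each bed carries its own Darcy discharge and the transmissivities add.
Σ(K_i·b_i) = 311×7.06 + 0.583×3.17 + 461×7.10 = 5471 m²/day.
Hydraulic gradient i = Δh / L = 2.12 / 1890 = 0.001122.
Q = Σ(K_i·b_i) · W · i = 5471 × 1930 × 0.001122 = 11843 m³/day.

11800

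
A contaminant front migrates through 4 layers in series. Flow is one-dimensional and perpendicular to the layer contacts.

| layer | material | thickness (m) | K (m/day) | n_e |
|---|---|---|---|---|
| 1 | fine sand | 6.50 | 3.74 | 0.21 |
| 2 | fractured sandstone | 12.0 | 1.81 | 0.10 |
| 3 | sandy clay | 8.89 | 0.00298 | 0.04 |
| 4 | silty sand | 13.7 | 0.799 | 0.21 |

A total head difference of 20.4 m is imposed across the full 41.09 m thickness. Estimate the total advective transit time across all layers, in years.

With flow normal to the layers, continuity requires the same specific discharge q through every layer.
Σ(b_i/K_i) = 6.50/3.74 + 12.0/1.81 + 8.89/0.00298 + 13.7/0.799 = 3009 d.
q = Δh / Σ(b_i/K_i) = 20.4 / 3009 = 0.006780 m/day.
In each layer the seepage velocity is v_i = q/n_i, so the layer transit time is t_i = b_i·n_i / q:
  layer 1 (fine sand): t_1 = 6.50 × 0.21 / 0.006780 = 201.3 d
  layer 2 (fractured sandstone): t_2 = 12.0 × 0.10 / 0.006780 = 177.0 d
  layer 3 (sandy clay): t_3 = 8.89 × 0.04 / 0.006780 = 52.45 d
  layer 4 (silty sand): t_4 = 13.7 × 0.21 / 0.006780 = 424.3 d
Total t = Σ t_i = 855.1 days = 2.341 years.

2.34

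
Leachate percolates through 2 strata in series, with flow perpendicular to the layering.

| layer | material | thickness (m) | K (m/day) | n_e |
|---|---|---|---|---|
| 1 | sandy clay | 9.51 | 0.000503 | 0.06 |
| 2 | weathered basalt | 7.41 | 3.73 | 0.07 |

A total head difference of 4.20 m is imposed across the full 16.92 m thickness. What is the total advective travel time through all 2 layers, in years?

With flow normal to the layers, continuity requires the same specific discharge q through every layer.
Σ(b_i/K_i) = 9.51/0.000503 + 7.41/3.73 = 18909 d.
q = Δh / Σ(b_i/K_i) = 4.20 / 18909 = 0.0002221 m/day.
In each layer the seepage velocity is v_i = q/n_i, so the layer transit time is t_i = b_i·n_i / q:
  layer 1 (sandy clay): t_1 = 9.51 × 0.06 / 0.0002221 = 2569 d
  layer 2 (weathered basalt): t_2 = 7.41 × 0.07 / 0.0002221 = 2335 d
Total t = Σ t_i = 4904 days = 13.43 years.

13.4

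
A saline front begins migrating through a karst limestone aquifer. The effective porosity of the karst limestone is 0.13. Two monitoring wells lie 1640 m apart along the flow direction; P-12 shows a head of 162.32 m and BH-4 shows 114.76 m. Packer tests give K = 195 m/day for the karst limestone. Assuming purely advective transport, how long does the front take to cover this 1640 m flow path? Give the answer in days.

37.7

Hydraulic gradient i = (162.32 − 114.76) / 1640 = 47.56 / 1640 = 0.02900.
Darcy flux q = K · i = 195.0 × 0.02900 = 5.655 m/day.
Seepage velocity v = q / n_e = 5.655 / 0.13 = 43.50 m/day.
Travel time t = L / v = 1640 / 43.50 = 37.70 days.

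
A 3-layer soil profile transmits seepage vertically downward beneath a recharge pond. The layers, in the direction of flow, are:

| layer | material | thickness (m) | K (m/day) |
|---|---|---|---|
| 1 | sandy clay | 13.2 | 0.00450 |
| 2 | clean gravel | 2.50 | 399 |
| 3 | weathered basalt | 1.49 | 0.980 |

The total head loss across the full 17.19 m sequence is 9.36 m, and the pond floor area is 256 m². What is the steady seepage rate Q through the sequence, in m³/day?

Flow is perpendicular to layering, so the layers act in series and the equivalent K is the thickness-weighted harmonic mean.
Total thickness L = 13.2 + 2.50 + 1.49 = 17.19 m.
Σ(b_i/K_i) = 13.2/0.00450 + 2.50/399 + 1.49/0.980 = 2935 d.
K_eq = L / Σ(b_i/K_i) = 17.19 / 2935 = 0.005857 m/day.
Q = K_eq · A · (Δh/L) = 0.005857 × 256 × (9.36/17.19) = 0.8164 m³/day.

0.816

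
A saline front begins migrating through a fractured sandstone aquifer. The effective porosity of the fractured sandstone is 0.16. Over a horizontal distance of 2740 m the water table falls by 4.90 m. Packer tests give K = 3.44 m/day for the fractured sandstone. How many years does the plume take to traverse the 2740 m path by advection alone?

Hydraulic gradient i = Δh / L = 4.90 / 2740 = 0.001788.
Darcy flux q = K · i = 3.440 × 0.001788 = 0.006152 m/day.
Seepage velocity v = q / n_e = 0.006152 / 0.16 = 0.03845 m/day.
Travel time t = L / v = 2740 / 0.03845 = 71263 days = 195.1 years.

195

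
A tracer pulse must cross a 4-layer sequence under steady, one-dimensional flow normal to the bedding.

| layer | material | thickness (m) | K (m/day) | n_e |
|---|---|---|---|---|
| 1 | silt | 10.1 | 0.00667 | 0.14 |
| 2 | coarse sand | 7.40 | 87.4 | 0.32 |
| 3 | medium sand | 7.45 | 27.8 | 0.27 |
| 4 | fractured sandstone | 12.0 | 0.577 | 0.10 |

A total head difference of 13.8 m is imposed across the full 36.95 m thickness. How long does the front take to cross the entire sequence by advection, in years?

With flow normal to the layers, continuity requires the same specific discharge q through every layer.
Σ(b_i/K_i) = 10.1/0.00667 + 7.40/87.4 + 7.45/27.8 + 12.0/0.577 = 1535 d.
q = Δh / Σ(b_i/K_i) = 13.8 / 1535 = 0.008988 m/day.
In each layer the seepage velocity is v_i = q/n_i, so the layer transit time is t_i = b_i·n_i / q:
  layer 1 (silt): t_1 = 10.1 × 0.14 / 0.008988 = 157.3 d
  layer 2 (coarse sand): t_2 = 7.40 × 0.32 / 0.008988 = 263.5 d
  layer 3 (medium sand): t_3 = 7.45 × 0.27 / 0.008988 = 223.8 d
  layer 4 (fractured sandstone): t_4 = 12.0 × 0.10 / 0.008988 = 133.5 d
Total t = Σ t_i = 778.1 days = 2.130 years.

2.13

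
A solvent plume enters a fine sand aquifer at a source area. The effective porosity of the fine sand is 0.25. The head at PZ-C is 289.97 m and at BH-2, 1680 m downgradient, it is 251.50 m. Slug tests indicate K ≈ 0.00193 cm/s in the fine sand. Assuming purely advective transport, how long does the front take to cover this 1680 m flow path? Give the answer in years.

Convert K: 0.00193 cm/s × 864 = 1.668 m/day.
Hydraulic gradient i = (289.97 − 251.50) / 1680 = 38.47 / 1680 = 0.02290.
Darcy flux q = K · i = 1.668 × 0.02290 = 0.03818 m/day.
Seepage velocity v = q / n_e = 0.03818 / 0.25 = 0.1527 m/day.
Travel time t = L / v = 1680 / 0.1527 = 10999 days = 30.11 years.

30.1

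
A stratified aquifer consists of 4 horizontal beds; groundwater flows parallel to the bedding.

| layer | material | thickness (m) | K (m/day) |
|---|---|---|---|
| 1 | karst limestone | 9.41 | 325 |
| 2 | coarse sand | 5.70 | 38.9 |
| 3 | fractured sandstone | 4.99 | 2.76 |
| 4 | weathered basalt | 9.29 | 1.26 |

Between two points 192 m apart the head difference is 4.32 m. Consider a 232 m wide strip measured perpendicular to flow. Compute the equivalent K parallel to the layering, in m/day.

Flow is parallel to layering, so each bed carries its own Darcy discharge and the transmissivities add.
Σ(K_i·b_i) = 325×9.41 + 38.9×5.70 + 2.76×4.99 + 1.26×9.29 = 3305 m²/day.
Total thickness b = 29.39 m, so K_eq = Σ(K_i·b_i)/b = 112.5 m/day.

112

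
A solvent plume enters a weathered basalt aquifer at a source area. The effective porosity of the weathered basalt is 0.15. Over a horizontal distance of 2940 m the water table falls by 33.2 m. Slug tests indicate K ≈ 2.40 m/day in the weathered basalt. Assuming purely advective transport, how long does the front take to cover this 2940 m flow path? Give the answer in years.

Hydraulic gradient i = Δh / L = 33.2 / 2940 = 0.01129.
Darcy flux q = K · i = 2.400 × 0.01129 = 0.02710 m/day.
Seepage velocity v = q / n_e = 0.02710 / 0.15 = 0.1807 m/day.
Travel time t = L / v = 2940 / 0.1807 = 16272 days = 44.55 years.

44.5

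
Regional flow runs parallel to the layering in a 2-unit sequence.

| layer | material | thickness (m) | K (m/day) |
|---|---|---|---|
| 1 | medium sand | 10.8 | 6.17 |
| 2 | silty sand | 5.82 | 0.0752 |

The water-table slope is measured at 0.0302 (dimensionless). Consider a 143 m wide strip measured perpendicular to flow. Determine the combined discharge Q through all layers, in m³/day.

290

Flow is parallel to layering, so each bed carries its own Darcy discharge and the transmissivities add.
Σ(K_i·b_i) = 6.17×10.8 + 0.0752×5.82 = 67.07 m²/day.
Hydraulic gradient i = 0.0302.
Q = Σ(K_i·b_i) · W · i = 67.07 × 143 × 0.03020 = 289.7 m³/day.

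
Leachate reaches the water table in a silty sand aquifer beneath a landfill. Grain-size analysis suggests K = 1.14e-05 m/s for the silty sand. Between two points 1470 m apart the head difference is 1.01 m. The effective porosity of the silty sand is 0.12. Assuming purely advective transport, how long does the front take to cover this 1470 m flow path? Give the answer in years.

714

Convert K: 1.14e-05 m/s × 86400 = 0.9850 m/day.
Hydraulic gradient i = Δh / L = 1.01 / 1470 = 0.0006871.
Darcy flux q = K · i = 0.9850 × 0.0006871 = 0.0006767 m/day.
Seepage velocity v = q / n_e = 0.0006767 / 0.12 = 0.005640 m/day.
Travel time t = L / v = 1470 / 0.005640 = 2.607e+05 days = 713.7 years.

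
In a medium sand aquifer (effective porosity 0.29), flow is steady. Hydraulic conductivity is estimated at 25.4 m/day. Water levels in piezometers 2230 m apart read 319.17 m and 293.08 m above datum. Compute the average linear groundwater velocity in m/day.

Hydraulic gradient i = (319.17 − 293.08) / 2230 = 26.09 / 2230 = 0.01170.
Darcy flux q = K · i = 25.40 × 0.01170 = 0.2972 m/day.
Seepage velocity v = q / n_e = 0.2972 / 0.29 = 1.025 m/day.

1.02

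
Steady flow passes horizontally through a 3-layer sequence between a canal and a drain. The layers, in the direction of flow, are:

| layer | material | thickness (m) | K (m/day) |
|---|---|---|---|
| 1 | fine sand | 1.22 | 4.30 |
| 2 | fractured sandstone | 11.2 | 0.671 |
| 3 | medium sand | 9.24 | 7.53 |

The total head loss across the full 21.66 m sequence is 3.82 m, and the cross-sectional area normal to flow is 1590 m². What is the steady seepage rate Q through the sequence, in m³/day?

Flow is perpendicular to layering, so the layers act in series and the equivalent K is the thickness-weighted harmonic mean.
Total thickness L = 1.22 + 11.2 + 9.24 = 21.66 m.
Σ(b_i/K_i) = 1.22/4.30 + 11.2/0.671 + 9.24/7.53 = 18.20 d.
K_eq = L / Σ(b_i/K_i) = 21.66 / 18.20 = 1.190 m/day.
Q = K_eq · A · (Δh/L) = 1.190 × 1590 × (3.82/21.66) = 333.7 m³/day.

334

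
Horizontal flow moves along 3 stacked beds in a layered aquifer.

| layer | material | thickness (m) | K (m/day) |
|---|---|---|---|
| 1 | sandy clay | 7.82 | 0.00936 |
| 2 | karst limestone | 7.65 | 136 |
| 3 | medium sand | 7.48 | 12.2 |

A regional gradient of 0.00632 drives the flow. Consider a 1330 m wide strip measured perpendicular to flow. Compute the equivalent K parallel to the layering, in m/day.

Flow is parallel to layering, so each bed carries its own Darcy discharge and the transmissivities add.
Σ(K_i·b_i) = 0.00936×7.82 + 136×7.65 + 12.2×7.48 = 1132 m²/day.
Total thickness b = 22.95 m, so K_eq = Σ(K_i·b_i)/b = 49.31 m/day.

49.3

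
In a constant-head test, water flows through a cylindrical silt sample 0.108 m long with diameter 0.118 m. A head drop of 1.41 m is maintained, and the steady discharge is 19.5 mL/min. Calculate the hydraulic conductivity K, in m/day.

0.197

Cross-sectional area A = π·(d/2)² = π × (0.118/2)² = 0.01094 m².
Convert discharge: 19.5 mL/min = 3.250e-07 m³/s.
Darcy's law rearranged: K = Q·L / (A·Δh) = 3.250e-07 × 0.108 / (0.01094 × 1.41) = 2.276e-06 m/s = 0.1967 m/day.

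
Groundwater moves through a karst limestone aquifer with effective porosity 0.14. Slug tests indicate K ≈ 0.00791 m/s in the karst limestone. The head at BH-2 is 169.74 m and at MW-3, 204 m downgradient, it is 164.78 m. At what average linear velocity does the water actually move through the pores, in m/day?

119

Convert K: 0.00791 m/s × 86400 = 683.4 m/day.
Hydraulic gradient i = (169.74 − 164.78) / 204 = 4.96 / 204 = 0.02431.
Darcy flux q = K · i = 683.4 × 0.02431 = 16.62 m/day.
Seepage velocity v = q / n_e = 16.62 / 0.14 = 118.7 m/day.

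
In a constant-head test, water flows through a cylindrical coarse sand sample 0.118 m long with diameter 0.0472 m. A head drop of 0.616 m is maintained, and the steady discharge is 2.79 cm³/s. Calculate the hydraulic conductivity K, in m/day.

26.4

Cross-sectional area A = π·(d/2)² = π × (0.0472/2)² = 0.001750 m².
Convert discharge: 2.79 cm³/s = 2.790e-06 m³/s.
Darcy's law rearranged: K = Q·L / (A·Δh) = 2.790e-06 × 0.118 / (0.001750 × 0.616) = 0.0003054 m/s = 26.39 m/day.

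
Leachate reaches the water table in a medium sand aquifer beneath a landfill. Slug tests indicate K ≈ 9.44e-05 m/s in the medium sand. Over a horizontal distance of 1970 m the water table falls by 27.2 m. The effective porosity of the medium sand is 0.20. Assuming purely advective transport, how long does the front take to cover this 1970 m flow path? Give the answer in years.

9.58

Convert K: 9.44e-05 m/s × 86400 = 8.156 m/day.
Hydraulic gradient i = Δh / L = 27.2 / 1970 = 0.01381.
Darcy flux q = K · i = 8.156 × 0.01381 = 0.1126 m/day.
Seepage velocity v = q / n_e = 0.1126 / 0.20 = 0.5631 m/day.
Travel time t = L / v = 1970 / 0.5631 = 3499 days = 9.579 years.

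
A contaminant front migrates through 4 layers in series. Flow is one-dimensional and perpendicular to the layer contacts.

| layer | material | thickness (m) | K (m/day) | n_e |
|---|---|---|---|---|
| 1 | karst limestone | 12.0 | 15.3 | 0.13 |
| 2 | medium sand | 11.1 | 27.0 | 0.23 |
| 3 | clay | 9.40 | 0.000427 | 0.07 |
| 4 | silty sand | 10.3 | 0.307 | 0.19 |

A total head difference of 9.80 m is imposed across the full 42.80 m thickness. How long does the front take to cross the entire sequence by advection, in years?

41.4

With flow normal to the layers, continuity requires the same specific discharge q through every layer.
Σ(b_i/K_i) = 12.0/15.3 + 11.1/27.0 + 9.40/0.000427 + 10.3/0.307 = 22049 d.
q = Δh / Σ(b_i/K_i) = 9.80 / 22049 = 0.0004445 m/day.
In each layer the seepage velocity is v_i = q/n_i, so the layer transit time is t_i = b_i·n_i / q:
  layer 1 (karst limestone): t_1 = 12.0 × 0.13 / 0.0004445 = 3510 d
  layer 2 (medium sand): t_2 = 11.1 × 0.23 / 0.0004445 = 5744 d
  layer 3 (clay): t_3 = 9.40 × 0.07 / 0.0004445 = 1480 d
  layer 4 (silty sand): t_4 = 10.3 × 0.19 / 0.0004445 = 4403 d
Total t = Σ t_i = 15137 days = 41.44 years.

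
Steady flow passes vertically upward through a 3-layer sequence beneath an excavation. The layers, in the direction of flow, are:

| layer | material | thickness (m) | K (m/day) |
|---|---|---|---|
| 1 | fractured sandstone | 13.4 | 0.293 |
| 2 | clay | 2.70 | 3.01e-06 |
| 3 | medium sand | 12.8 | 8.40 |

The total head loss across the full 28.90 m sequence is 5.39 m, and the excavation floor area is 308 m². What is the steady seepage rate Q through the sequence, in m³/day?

Flow is perpendicular to layering, so the layers act in series and the equivalent K is the thickness-weighted harmonic mean.
Total thickness L = 13.4 + 2.70 + 12.8 = 28.90 m.
Σ(b_i/K_i) = 13.4/0.293 + 2.70/3.01e-06 + 12.8/8.40 = 8.971e+05 d.
K_eq = L / Σ(b_i/K_i) = 28.90 / 8.971e+05 = 3.222e-05 m/day.
Q = K_eq · A · (Δh/L) = 3.222e-05 × 308 × (5.39/28.90) = 0.001851 m³/day.

0.00185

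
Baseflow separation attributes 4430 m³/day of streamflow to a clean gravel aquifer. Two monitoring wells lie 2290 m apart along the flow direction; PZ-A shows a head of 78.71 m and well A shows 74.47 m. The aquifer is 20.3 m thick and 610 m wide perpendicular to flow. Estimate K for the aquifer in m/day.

193

Cross-sectional area A = 610 × 20.3 = 12383 m².
Hydraulic gradient i = (78.71 − 74.47) / 2290 = 4.24 / 2290 = 0.001852.
From Q = K·A·i, K = Q / (A·i) = 4430 / (12383 × 0.001852) = 193.2 m/day.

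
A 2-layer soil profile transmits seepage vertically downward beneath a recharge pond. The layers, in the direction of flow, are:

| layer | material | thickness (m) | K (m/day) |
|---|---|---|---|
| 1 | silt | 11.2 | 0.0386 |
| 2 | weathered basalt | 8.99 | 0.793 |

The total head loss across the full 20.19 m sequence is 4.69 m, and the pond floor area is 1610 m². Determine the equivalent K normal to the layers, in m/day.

0.0670

Flow is perpendicular to layering, so the layers act in series and the equivalent K is the thickness-weighted harmonic mean.
Total thickness L = 11.2 + 8.99 = 20.19 m.
Σ(b_i/K_i) = 11.2/0.0386 + 8.99/0.793 = 301.5 d.
K_eq = L / Σ(b_i/K_i) = 20.19 / 301.5 = 0.06697 m/day.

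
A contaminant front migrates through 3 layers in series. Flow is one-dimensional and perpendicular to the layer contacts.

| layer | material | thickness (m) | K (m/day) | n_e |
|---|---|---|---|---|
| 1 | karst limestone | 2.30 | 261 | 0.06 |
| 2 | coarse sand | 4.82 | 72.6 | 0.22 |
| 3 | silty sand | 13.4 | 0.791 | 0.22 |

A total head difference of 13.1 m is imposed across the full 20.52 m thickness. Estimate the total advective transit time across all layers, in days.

5.39

With flow normal to the layers, continuity requires the same specific discharge q through every layer.
Σ(b_i/K_i) = 2.30/261 + 4.82/72.6 + 13.4/0.791 = 17.02 d.
q = Δh / Σ(b_i/K_i) = 13.1 / 17.02 = 0.7699 m/day.
In each layer the seepage velocity is v_i = q/n_i, so the layer transit time is t_i = b_i·n_i / q:
  layer 1 (karst limestone): t_1 = 2.30 × 0.06 / 0.7699 = 0.1793 d
  layer 2 (coarse sand): t_2 = 4.82 × 0.22 / 0.7699 = 1.377 d
  layer 3 (silty sand): t_3 = 13.4 × 0.22 / 0.7699 = 3.829 d
Total t = Σ t_i = 5.386 days.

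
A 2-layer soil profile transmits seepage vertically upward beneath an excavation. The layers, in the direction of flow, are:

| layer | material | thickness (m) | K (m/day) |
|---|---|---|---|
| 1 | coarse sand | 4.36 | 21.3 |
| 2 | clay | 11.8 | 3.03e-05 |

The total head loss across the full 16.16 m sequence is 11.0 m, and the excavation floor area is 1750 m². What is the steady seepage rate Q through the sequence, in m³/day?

0.0494

Flow is perpendicular to layering, so the layers act in series and the equivalent K is the thickness-weighted harmonic mean.
Total thickness L = 4.36 + 11.8 = 16.16 m.
Σ(b_i/K_i) = 4.36/21.3 + 11.8/3.03e-05 = 3.894e+05 d.
K_eq = L / Σ(b_i/K_i) = 16.16 / 3.894e+05 = 4.150e-05 m/day.
Q = K_eq · A · (Δh/L) = 4.150e-05 × 1750 × (11.0/16.16) = 0.04943 m³/day.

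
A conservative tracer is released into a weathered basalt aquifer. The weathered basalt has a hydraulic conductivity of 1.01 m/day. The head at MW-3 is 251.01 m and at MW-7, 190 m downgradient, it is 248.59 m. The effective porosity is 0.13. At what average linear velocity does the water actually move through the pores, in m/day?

Hydraulic gradient i = (251.01 − 248.59) / 190 = 2.42 / 190 = 0.01274.
Darcy flux q = K · i = 1.010 × 0.01274 = 0.01286 m/day.
Seepage velocity v = q / n_e = 0.01286 / 0.13 = 0.09896 m/day.

0.0990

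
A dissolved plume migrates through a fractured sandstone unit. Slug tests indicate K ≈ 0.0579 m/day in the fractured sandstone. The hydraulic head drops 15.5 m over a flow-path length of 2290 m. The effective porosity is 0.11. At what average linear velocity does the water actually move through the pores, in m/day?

0.00356

Hydraulic gradient i = Δh / L = 15.5 / 2290 = 0.006769.
Darcy flux q = K · i = 0.05790 × 0.006769 = 0.0003919 m/day.
Seepage velocity v = q / n_e = 0.0003919 / 0.11 = 0.003563 m/day.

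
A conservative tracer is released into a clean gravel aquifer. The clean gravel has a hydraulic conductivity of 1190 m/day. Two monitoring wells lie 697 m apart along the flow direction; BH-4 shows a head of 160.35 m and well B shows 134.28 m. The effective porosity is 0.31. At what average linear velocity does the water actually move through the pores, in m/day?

Hydraulic gradient i = (160.35 − 134.28) / 697 = 26.07 / 697 = 0.03740.
Darcy flux q = K · i = 1190 × 0.03740 = 44.51 m/day.
Seepage velocity v = q / n_e = 44.51 / 0.31 = 143.6 m/day.

144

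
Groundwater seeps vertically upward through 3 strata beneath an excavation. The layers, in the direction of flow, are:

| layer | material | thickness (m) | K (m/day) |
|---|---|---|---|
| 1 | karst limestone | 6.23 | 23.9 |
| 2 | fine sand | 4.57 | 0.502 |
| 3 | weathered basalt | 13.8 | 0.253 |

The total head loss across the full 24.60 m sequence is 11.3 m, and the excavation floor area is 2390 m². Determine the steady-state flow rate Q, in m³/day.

Flow is perpendicular to layering, so the layers act in series and the equivalent K is the thickness-weighted harmonic mean.
Total thickness L = 6.23 + 4.57 + 13.8 = 24.60 m.
Σ(b_i/K_i) = 6.23/23.9 + 4.57/0.502 + 13.8/0.253 = 63.91 d.
K_eq = L / Σ(b_i/K_i) = 24.60 / 63.91 = 0.3849 m/day.
Q = K_eq · A · (Δh/L) = 0.3849 × 2390 × (11.3/24.60) = 422.6 m³/day.

423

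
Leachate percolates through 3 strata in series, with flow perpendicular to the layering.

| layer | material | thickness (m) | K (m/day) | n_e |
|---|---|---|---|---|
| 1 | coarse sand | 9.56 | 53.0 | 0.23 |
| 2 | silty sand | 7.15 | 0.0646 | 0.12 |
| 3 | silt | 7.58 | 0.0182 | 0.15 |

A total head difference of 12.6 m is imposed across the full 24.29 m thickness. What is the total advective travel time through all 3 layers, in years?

With flow normal to the layers, continuity requires the same specific discharge q through every layer.
Σ(b_i/K_i) = 9.56/53.0 + 7.15/0.0646 + 7.58/0.0182 = 527.3 d.
q = Δh / Σ(b_i/K_i) = 12.6 / 527.3 = 0.02389 m/day.
In each layer the seepage velocity is v_i = q/n_i, so the layer transit time is t_i = b_i·n_i / q:
  layer 1 (coarse sand): t_1 = 9.56 × 0.23 / 0.02389 = 92.03 d
  layer 2 (silty sand): t_2 = 7.15 × 0.12 / 0.02389 = 35.91 d
  layer 3 (silt): t_3 = 7.58 × 0.15 / 0.02389 = 47.59 d
Total t = Σ t_i = 175.5 days = 0.4806 years.

0.481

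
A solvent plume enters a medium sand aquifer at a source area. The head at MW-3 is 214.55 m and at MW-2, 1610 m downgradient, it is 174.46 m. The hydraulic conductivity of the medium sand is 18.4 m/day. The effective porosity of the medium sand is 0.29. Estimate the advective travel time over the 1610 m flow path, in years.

Hydraulic gradient i = (214.55 − 174.46) / 1610 = 40.09 / 1610 = 0.02490.
Darcy flux q = K · i = 18.40 × 0.02490 = 0.4582 m/day.
Seepage velocity v = q / n_e = 0.4582 / 0.29 = 1.580 m/day.
Travel time t = L / v = 1610 / 1.580 = 1019 days = 2.790 years.

2.79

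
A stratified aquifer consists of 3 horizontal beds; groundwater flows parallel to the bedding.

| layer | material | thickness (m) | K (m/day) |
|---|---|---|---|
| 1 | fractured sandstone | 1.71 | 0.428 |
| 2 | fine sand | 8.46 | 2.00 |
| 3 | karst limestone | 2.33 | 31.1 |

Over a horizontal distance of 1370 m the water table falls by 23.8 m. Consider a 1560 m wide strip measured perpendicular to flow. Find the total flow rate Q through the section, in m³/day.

2440

Flow is parallel to layering, so each bed carries its own Darcy discharge and the transmissivities add.
Σ(K_i·b_i) = 0.428×1.71 + 2.00×8.46 + 31.1×2.33 = 90.11 m²/day.
Hydraulic gradient i = Δh / L = 23.8 / 1370 = 0.01737.
Q = Σ(K_i·b_i) · W · i = 90.11 × 1560 × 0.01737 = 2442 m³/day.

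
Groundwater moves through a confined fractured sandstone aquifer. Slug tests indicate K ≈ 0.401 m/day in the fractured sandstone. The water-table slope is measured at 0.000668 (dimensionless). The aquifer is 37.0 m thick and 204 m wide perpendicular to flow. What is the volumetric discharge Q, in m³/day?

2.02

Cross-sectional area A = 204 × 37.0 = 7548 m².
Hydraulic gradient i = 0.000668.
Darcy's law: Q = K · A · i = 0.4010 × 7548 × 0.0006680 = 2.022 m³/day.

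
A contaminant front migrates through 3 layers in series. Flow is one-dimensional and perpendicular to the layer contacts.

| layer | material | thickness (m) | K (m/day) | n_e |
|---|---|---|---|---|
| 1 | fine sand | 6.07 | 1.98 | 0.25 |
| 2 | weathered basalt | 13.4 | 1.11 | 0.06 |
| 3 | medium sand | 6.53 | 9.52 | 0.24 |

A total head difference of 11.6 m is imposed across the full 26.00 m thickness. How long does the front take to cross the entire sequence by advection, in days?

5.30

With flow normal to the layers, continuity requires the same specific discharge q through every layer.
Σ(b_i/K_i) = 6.07/1.98 + 13.4/1.11 + 6.53/9.52 = 15.82 d.
q = Δh / Σ(b_i/K_i) = 11.6 / 15.82 = 0.7331 m/day.
In each layer the seepage velocity is v_i = q/n_i, so the layer transit time is t_i = b_i·n_i / q:
  layer 1 (fine sand): t_1 = 6.07 × 0.25 / 0.7331 = 2.070 d
  layer 2 (weathered basalt): t_2 = 13.4 × 0.06 / 0.7331 = 1.097 d
  layer 3 (medium sand): t_3 = 6.53 × 0.24 / 0.7331 = 2.138 d
Total t = Σ t_i = 5.305 days.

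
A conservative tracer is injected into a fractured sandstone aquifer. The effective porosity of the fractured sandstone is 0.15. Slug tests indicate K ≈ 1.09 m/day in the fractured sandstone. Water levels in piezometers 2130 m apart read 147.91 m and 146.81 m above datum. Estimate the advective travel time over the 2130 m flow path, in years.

1550

Hydraulic gradient i = (147.91 − 146.81) / 2130 = 1.1 / 2130 = 0.0005164.
Darcy flux q = K · i = 1.090 × 0.0005164 = 0.0005629 m/day.
Seepage velocity v = q / n_e = 0.0005629 / 0.15 = 0.003753 m/day.
Travel time t = L / v = 2130 / 0.003753 = 5.676e+05 days = 1554 years.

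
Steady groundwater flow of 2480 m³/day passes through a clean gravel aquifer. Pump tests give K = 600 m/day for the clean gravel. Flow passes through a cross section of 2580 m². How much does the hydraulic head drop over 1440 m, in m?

From Q = K·A·i, i = Q / (K·A) = 2480 / (600.0 × 2580) = 0.001602.
Head loss Δh = i · L = 0.001602 × 1440 = 2.307 m.

2.31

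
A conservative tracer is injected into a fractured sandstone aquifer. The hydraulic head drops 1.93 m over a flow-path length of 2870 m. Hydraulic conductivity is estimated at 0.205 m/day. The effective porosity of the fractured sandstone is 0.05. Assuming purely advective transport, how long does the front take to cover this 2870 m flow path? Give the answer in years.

Hydraulic gradient i = Δh / L = 1.93 / 2870 = 0.0006725.
Darcy flux q = K · i = 0.2050 × 0.0006725 = 0.0001379 m/day.
Seepage velocity v = q / n_e = 0.0001379 / 0.05 = 0.002757 m/day.
Travel time t = L / v = 2870 / 0.002757 = 1.041e+06 days = 2850 years.

2850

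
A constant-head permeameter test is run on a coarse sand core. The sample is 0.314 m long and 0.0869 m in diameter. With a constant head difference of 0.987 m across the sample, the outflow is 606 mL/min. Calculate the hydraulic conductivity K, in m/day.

46.8

Cross-sectional area A = π·(d/2)² = π × (0.0869/2)² = 0.005931 m².
Convert discharge: 606 mL/min = 1.010e-05 m³/s.
Darcy's law rearranged: K = Q·L / (A·Δh) = 1.010e-05 × 0.314 / (0.005931 × 0.987) = 0.0005418 m/s = 46.81 m/day.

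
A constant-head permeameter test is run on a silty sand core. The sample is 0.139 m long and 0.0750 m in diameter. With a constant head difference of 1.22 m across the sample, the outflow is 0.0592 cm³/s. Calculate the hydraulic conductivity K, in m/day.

Cross-sectional area A = π·(d/2)² = π × (0.0750/2)² = 0.004418 m².
Convert discharge: 0.0592 cm³/s = 5.920e-08 m³/s.
Darcy's law rearranged: K = Q·L / (A·Δh) = 5.920e-08 × 0.139 / (0.004418 × 1.22) = 1.527e-06 m/s = 0.1319 m/day.

0.132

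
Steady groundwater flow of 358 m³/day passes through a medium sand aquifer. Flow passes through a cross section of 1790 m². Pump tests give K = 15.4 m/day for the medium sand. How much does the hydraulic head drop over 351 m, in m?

From Q = K·A·i, i = Q / (K·A) = 358 / (15.40 × 1790) = 0.01299.
Head loss Δh = i · L = 0.01299 × 351 = 4.558 m.

4.56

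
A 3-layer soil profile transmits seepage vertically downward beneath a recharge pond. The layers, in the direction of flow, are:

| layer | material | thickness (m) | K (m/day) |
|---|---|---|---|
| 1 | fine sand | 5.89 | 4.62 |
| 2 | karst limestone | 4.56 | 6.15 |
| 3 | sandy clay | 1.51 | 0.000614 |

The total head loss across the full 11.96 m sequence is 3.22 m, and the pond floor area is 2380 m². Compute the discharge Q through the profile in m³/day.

3.11

Flow is perpendicular to layering, so the layers act in series and the equivalent K is the thickness-weighted harmonic mean.
Total thickness L = 5.89 + 4.56 + 1.51 = 11.96 m.
Σ(b_i/K_i) = 5.89/4.62 + 4.56/6.15 + 1.51/0.000614 = 2461 d.
K_eq = L / Σ(b_i/K_i) = 11.96 / 2461 = 0.004859 m/day.
Q = K_eq · A · (Δh/L) = 0.004859 × 2380 × (3.22/11.96) = 3.114 m³/day.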